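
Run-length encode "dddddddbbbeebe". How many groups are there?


Input: dddddddbbbeebe
Scanning for consecutive runs:
  Group 1: 'd' x 7 (positions 0-6)
  Group 2: 'b' x 3 (positions 7-9)
  Group 3: 'e' x 2 (positions 10-11)
  Group 4: 'b' x 1 (positions 12-12)
  Group 5: 'e' x 1 (positions 13-13)
Total groups: 5

5


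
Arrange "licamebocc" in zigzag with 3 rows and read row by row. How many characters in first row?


Zigzag "licamebocc" into 3 rows:
Placing characters:
  'l' => row 0
  'i' => row 1
  'c' => row 2
  'a' => row 1
  'm' => row 0
  'e' => row 1
  'b' => row 2
  'o' => row 1
  'c' => row 0
  'c' => row 1
Rows:
  Row 0: "lmc"
  Row 1: "iaeoc"
  Row 2: "cb"
First row length: 3

3


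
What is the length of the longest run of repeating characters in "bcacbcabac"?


Input: "bcacbcabac"
Scanning for longest run:
  Position 1 ('c'): new char, reset run to 1
  Position 2 ('a'): new char, reset run to 1
  Position 3 ('c'): new char, reset run to 1
  Position 4 ('b'): new char, reset run to 1
  Position 5 ('c'): new char, reset run to 1
  Position 6 ('a'): new char, reset run to 1
  Position 7 ('b'): new char, reset run to 1
  Position 8 ('a'): new char, reset run to 1
  Position 9 ('c'): new char, reset run to 1
Longest run: 'b' with length 1

1


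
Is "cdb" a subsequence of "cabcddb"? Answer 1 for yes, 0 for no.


Check if "cdb" is a subsequence of "cabcddb"
Greedy scan:
  Position 0 ('c'): matches sub[0] = 'c'
  Position 1 ('a'): no match needed
  Position 2 ('b'): no match needed
  Position 3 ('c'): no match needed
  Position 4 ('d'): matches sub[1] = 'd'
  Position 5 ('d'): no match needed
  Position 6 ('b'): matches sub[2] = 'b'
All 3 characters matched => is a subsequence

1


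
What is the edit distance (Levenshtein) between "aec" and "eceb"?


Computing edit distance: "aec" -> "eceb"
DP table:
           e    c    e    b
      0    1    2    3    4
  a   1    1    2    3    4
  e   2    1    2    2    3
  c   3    2    1    2    3
Edit distance = dp[3][4] = 3

3


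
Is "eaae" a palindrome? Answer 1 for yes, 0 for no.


Input: eaae
Reversed: eaae
  Compare pos 0 ('e') with pos 3 ('e'): match
  Compare pos 1 ('a') with pos 2 ('a'): match
Result: palindrome

1


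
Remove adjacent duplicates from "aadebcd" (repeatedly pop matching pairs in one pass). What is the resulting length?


Input: aadebcd
Stack-based adjacent duplicate removal:
  Read 'a': push. Stack: a
  Read 'a': matches stack top 'a' => pop. Stack: (empty)
  Read 'd': push. Stack: d
  Read 'e': push. Stack: de
  Read 'b': push. Stack: deb
  Read 'c': push. Stack: debc
  Read 'd': push. Stack: debcd
Final stack: "debcd" (length 5)

5


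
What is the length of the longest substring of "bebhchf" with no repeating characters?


Input: "bebhchf"
Sliding window (track last position of each char):
  Position 0 ('b'): window [0,0] length 1 -- new best
  Position 1 ('e'): window [0,1] length 2 -- new best
  Position 2 ('b'): repeat (last at 0), move window start to 1
  Position 2 ('b'): window [1,2] length 2
  Position 3 ('h'): window [1,3] length 3 -- new best
  Position 4 ('c'): window [1,4] length 4 -- new best
  Position 5 ('h'): repeat (last at 3), move window start to 4
  Position 5 ('h'): window [4,5] length 2
  Position 6 ('f'): window [4,6] length 3
Longest substring with no repeats: "ebhc" with length 4

4


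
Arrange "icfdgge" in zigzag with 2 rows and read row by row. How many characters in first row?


Zigzag "icfdgge" into 2 rows:
Placing characters:
  'i' => row 0
  'c' => row 1
  'f' => row 0
  'd' => row 1
  'g' => row 0
  'g' => row 1
  'e' => row 0
Rows:
  Row 0: "ifge"
  Row 1: "cdg"
First row length: 4

4


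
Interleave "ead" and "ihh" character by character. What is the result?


Interleaving "ead" and "ihh":
  Position 0: 'e' from first, 'i' from second => "ei"
  Position 1: 'a' from first, 'h' from second => "ah"
  Position 2: 'd' from first, 'h' from second => "dh"
Result: eiahdh

eiahdh


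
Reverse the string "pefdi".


Input: pefdi
Reading characters right to left:
  Position 4: 'i'
  Position 3: 'd'
  Position 2: 'f'
  Position 1: 'e'
  Position 0: 'p'
Reversed: idfep

idfep


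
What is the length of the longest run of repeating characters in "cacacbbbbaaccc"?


Input: "cacacbbbbaaccc"
Scanning for longest run:
  Position 1 ('a'): new char, reset run to 1
  Position 2 ('c'): new char, reset run to 1
  Position 3 ('a'): new char, reset run to 1
  Position 4 ('c'): new char, reset run to 1
  Position 5 ('b'): new char, reset run to 1
  Position 6 ('b'): continues run of 'b', length=2
  Position 7 ('b'): continues run of 'b', length=3
  Position 8 ('b'): continues run of 'b', length=4
  Position 9 ('a'): new char, reset run to 1
  Position 10 ('a'): continues run of 'a', length=2
  Position 11 ('c'): new char, reset run to 1
  Position 12 ('c'): continues run of 'c', length=2
  Position 13 ('c'): continues run of 'c', length=3
Longest run: 'b' with length 4

4


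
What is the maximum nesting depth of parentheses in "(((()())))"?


Input: "(((()())))"
Tracking depth:
  Position 0 '(': depth becomes 1
  Position 1 '(': depth becomes 2
  Position 2 '(': depth becomes 3
  Position 3 '(': depth becomes 4
  Position 4 ')': depth becomes 3
  Position 5 '(': depth becomes 4
  Position 6 ')': depth becomes 3
  Position 7 ')': depth becomes 2
  Position 8 ')': depth becomes 1
  Position 9 ')': depth becomes 0
Maximum depth reached: 4

4


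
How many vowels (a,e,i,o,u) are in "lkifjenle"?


Input: lkifjenle
Checking each character:
  'l' at position 0: consonant
  'k' at position 1: consonant
  'i' at position 2: vowel (running total: 1)
  'f' at position 3: consonant
  'j' at position 4: consonant
  'e' at position 5: vowel (running total: 2)
  'n' at position 6: consonant
  'l' at position 7: consonant
  'e' at position 8: vowel (running total: 3)
Total vowels: 3

3


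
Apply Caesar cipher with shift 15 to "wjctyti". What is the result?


Caesar cipher: shift "wjctyti" by 15
  'w' (pos 22) + 15 = pos 11 = 'l'
  'j' (pos 9) + 15 = pos 24 = 'y'
  'c' (pos 2) + 15 = pos 17 = 'r'
  't' (pos 19) + 15 = pos 8 = 'i'
  'y' (pos 24) + 15 = pos 13 = 'n'
  't' (pos 19) + 15 = pos 8 = 'i'
  'i' (pos 8) + 15 = pos 23 = 'x'
Result: lyrinix

lyrinix


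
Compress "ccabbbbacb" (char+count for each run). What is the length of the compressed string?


Input: ccabbbbacb
Runs:
  'c' x 2 => "c2"
  'a' x 1 => "a1"
  'b' x 4 => "b4"
  'a' x 1 => "a1"
  'c' x 1 => "c1"
  'b' x 1 => "b1"
Compressed: "c2a1b4a1c1b1"
Compressed length: 12

12


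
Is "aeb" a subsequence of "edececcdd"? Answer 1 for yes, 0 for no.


Check if "aeb" is a subsequence of "edececcdd"
Greedy scan:
  Position 0 ('e'): no match needed
  Position 1 ('d'): no match needed
  Position 2 ('e'): no match needed
  Position 3 ('c'): no match needed
  Position 4 ('e'): no match needed
  Position 5 ('c'): no match needed
  Position 6 ('c'): no match needed
  Position 7 ('d'): no match needed
  Position 8 ('d'): no match needed
Only matched 0/3 characters => not a subsequence

0


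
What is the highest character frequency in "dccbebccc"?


Input: dccbebccc
Character counts:
  'b': 2
  'c': 5
  'd': 1
  'e': 1
Maximum frequency: 5

5


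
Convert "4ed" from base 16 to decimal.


Input: "4ed" in base 16
Positional expansion:
  Digit '4' (value 4) x 16^2 = 1024
  Digit 'e' (value 14) x 16^1 = 224
  Digit 'd' (value 13) x 16^0 = 13
Sum = 1261

1261


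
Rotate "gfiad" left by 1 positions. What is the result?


Input: "gfiad", rotate left by 1
First 1 characters: "g"
Remaining characters: "fiad"
Concatenate remaining + first: "fiad" + "g" = "fiadg"

fiadg


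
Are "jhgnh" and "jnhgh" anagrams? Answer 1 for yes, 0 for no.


Strings: "jhgnh", "jnhgh"
Sorted first:  ghhjn
Sorted second: ghhjn
Sorted forms match => anagrams

1


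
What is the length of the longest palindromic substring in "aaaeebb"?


Input: "aaaeebb"
Checking substrings for palindromes:
  [0:3] "aaa" (len 3) => palindrome
  [0:2] "aa" (len 2) => palindrome
  [1:3] "aa" (len 2) => palindrome
  [3:5] "ee" (len 2) => palindrome
  [5:7] "bb" (len 2) => palindrome
Longest palindromic substring: "aaa" with length 3

3


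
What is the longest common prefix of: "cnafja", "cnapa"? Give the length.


Words: cnafja, cnapa
  Position 0: all 'c' => match
  Position 1: all 'n' => match
  Position 2: all 'a' => match
  Position 3: ('f', 'p') => mismatch, stop
LCP = "cna" (length 3)

3


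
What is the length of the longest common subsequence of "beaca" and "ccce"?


LCS of "beaca" and "ccce"
DP table:
           c    c    c    e
      0    0    0    0    0
  b   0    0    0    0    0
  e   0    0    0    0    1
  a   0    0    0    0    1
  c   0    1    1    1    1
  a   0    1    1    1    1
LCS length = dp[5][4] = 1

1


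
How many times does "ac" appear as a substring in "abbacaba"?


Searching for "ac" in "abbacaba"
Scanning each position:
  Position 0: "ab" => no
  Position 1: "bb" => no
  Position 2: "ba" => no
  Position 3: "ac" => MATCH
  Position 4: "ca" => no
  Position 5: "ab" => no
  Position 6: "ba" => no
Total occurrences: 1

1


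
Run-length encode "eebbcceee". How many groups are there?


Input: eebbcceee
Scanning for consecutive runs:
  Group 1: 'e' x 2 (positions 0-1)
  Group 2: 'b' x 2 (positions 2-3)
  Group 3: 'c' x 2 (positions 4-5)
  Group 4: 'e' x 3 (positions 6-8)
Total groups: 4

4


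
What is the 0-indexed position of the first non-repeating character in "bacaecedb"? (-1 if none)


Input: bacaecedb
Character frequencies:
  'a': 2
  'b': 2
  'c': 2
  'd': 1
  'e': 2
Scanning left to right for freq == 1:
  Position 0 ('b'): freq=2, skip
  Position 1 ('a'): freq=2, skip
  Position 2 ('c'): freq=2, skip
  Position 3 ('a'): freq=2, skip
  Position 4 ('e'): freq=2, skip
  Position 5 ('c'): freq=2, skip
  Position 6 ('e'): freq=2, skip
  Position 7 ('d'): unique! => answer = 7

7


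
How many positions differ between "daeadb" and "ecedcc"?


Comparing "daeadb" and "ecedcc" position by position:
  Position 0: 'd' vs 'e' => DIFFER
  Position 1: 'a' vs 'c' => DIFFER
  Position 2: 'e' vs 'e' => same
  Position 3: 'a' vs 'd' => DIFFER
  Position 4: 'd' vs 'c' => DIFFER
  Position 5: 'b' vs 'c' => DIFFER
Positions that differ: 5

5


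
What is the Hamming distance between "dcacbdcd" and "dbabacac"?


Comparing "dcacbdcd" and "dbabacac" position by position:
  Position 0: 'd' vs 'd' => same
  Position 1: 'c' vs 'b' => differ
  Position 2: 'a' vs 'a' => same
  Position 3: 'c' vs 'b' => differ
  Position 4: 'b' vs 'a' => differ
  Position 5: 'd' vs 'c' => differ
  Position 6: 'c' vs 'a' => differ
  Position 7: 'd' vs 'c' => differ
Total differences (Hamming distance): 6

6


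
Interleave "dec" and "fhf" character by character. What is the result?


Interleaving "dec" and "fhf":
  Position 0: 'd' from first, 'f' from second => "df"
  Position 1: 'e' from first, 'h' from second => "eh"
  Position 2: 'c' from first, 'f' from second => "cf"
Result: dfehcf

dfehcf


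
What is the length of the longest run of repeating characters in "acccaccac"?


Input: "acccaccac"
Scanning for longest run:
  Position 1 ('c'): new char, reset run to 1
  Position 2 ('c'): continues run of 'c', length=2
  Position 3 ('c'): continues run of 'c', length=3
  Position 4 ('a'): new char, reset run to 1
  Position 5 ('c'): new char, reset run to 1
  Position 6 ('c'): continues run of 'c', length=2
  Position 7 ('a'): new char, reset run to 1
  Position 8 ('c'): new char, reset run to 1
Longest run: 'c' with length 3

3


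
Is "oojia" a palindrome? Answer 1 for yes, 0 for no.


Input: oojia
Reversed: aijoo
  Compare pos 0 ('o') with pos 4 ('a'): MISMATCH
  Compare pos 1 ('o') with pos 3 ('i'): MISMATCH
Result: not a palindrome

0


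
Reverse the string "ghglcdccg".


Input: ghglcdccg
Reading characters right to left:
  Position 8: 'g'
  Position 7: 'c'
  Position 6: 'c'
  Position 5: 'd'
  Position 4: 'c'
  Position 3: 'l'
  Position 2: 'g'
  Position 1: 'h'
  Position 0: 'g'
Reversed: gccdclghg

gccdclghg


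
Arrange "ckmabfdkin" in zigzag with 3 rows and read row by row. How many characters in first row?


Zigzag "ckmabfdkin" into 3 rows:
Placing characters:
  'c' => row 0
  'k' => row 1
  'm' => row 2
  'a' => row 1
  'b' => row 0
  'f' => row 1
  'd' => row 2
  'k' => row 1
  'i' => row 0
  'n' => row 1
Rows:
  Row 0: "cbi"
  Row 1: "kafkn"
  Row 2: "md"
First row length: 3

3


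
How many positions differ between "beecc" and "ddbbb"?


Comparing "beecc" and "ddbbb" position by position:
  Position 0: 'b' vs 'd' => DIFFER
  Position 1: 'e' vs 'd' => DIFFER
  Position 2: 'e' vs 'b' => DIFFER
  Position 3: 'c' vs 'b' => DIFFER
  Position 4: 'c' vs 'b' => DIFFER
Positions that differ: 5

5


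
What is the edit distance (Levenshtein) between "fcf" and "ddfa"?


Computing edit distance: "fcf" -> "ddfa"
DP table:
           d    d    f    a
      0    1    2    3    4
  f   1    1    2    2    3
  c   2    2    2    3    3
  f   3    3    3    2    3
Edit distance = dp[3][4] = 3

3


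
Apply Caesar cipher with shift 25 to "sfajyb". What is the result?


Caesar cipher: shift "sfajyb" by 25
  's' (pos 18) + 25 = pos 17 = 'r'
  'f' (pos 5) + 25 = pos 4 = 'e'
  'a' (pos 0) + 25 = pos 25 = 'z'
  'j' (pos 9) + 25 = pos 8 = 'i'
  'y' (pos 24) + 25 = pos 23 = 'x'
  'b' (pos 1) + 25 = pos 0 = 'a'
Result: rezixa

rezixa


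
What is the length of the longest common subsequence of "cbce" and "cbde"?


LCS of "cbce" and "cbde"
DP table:
           c    b    d    e
      0    0    0    0    0
  c   0    1    1    1    1
  b   0    1    2    2    2
  c   0    1    2    2    2
  e   0    1    2    2    3
LCS length = dp[4][4] = 3

3


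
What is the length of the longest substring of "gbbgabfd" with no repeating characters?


Input: "gbbgabfd"
Sliding window (track last position of each char):
  Position 0 ('g'): window [0,0] length 1 -- new best
  Position 1 ('b'): window [0,1] length 2 -- new best
  Position 2 ('b'): repeat (last at 1), move window start to 2
  Position 2 ('b'): window [2,2] length 1
  Position 3 ('g'): window [2,3] length 2
  Position 4 ('a'): window [2,4] length 3 -- new best
  Position 5 ('b'): repeat (last at 2), move window start to 3
  Position 5 ('b'): window [3,5] length 3
  Position 6 ('f'): window [3,6] length 4 -- new best
  Position 7 ('d'): window [3,7] length 5 -- new best
Longest substring with no repeats: "gabfd" with length 5

5


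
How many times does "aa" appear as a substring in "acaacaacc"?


Searching for "aa" in "acaacaacc"
Scanning each position:
  Position 0: "ac" => no
  Position 1: "ca" => no
  Position 2: "aa" => MATCH
  Position 3: "ac" => no
  Position 4: "ca" => no
  Position 5: "aa" => MATCH
  Position 6: "ac" => no
  Position 7: "cc" => no
Total occurrences: 2

2


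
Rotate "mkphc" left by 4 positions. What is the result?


Input: "mkphc", rotate left by 4
First 4 characters: "mkph"
Remaining characters: "c"
Concatenate remaining + first: "c" + "mkph" = "cmkph"

cmkph


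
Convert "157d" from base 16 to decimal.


Input: "157d" in base 16
Positional expansion:
  Digit '1' (value 1) x 16^3 = 4096
  Digit '5' (value 5) x 16^2 = 1280
  Digit '7' (value 7) x 16^1 = 112
  Digit 'd' (value 13) x 16^0 = 13
Sum = 5501

5501


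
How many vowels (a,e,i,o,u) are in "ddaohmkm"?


Input: ddaohmkm
Checking each character:
  'd' at position 0: consonant
  'd' at position 1: consonant
  'a' at position 2: vowel (running total: 1)
  'o' at position 3: vowel (running total: 2)
  'h' at position 4: consonant
  'm' at position 5: consonant
  'k' at position 6: consonant
  'm' at position 7: consonant
Total vowels: 2

2


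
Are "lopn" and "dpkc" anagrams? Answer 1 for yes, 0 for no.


Strings: "lopn", "dpkc"
Sorted first:  lnop
Sorted second: cdkp
Differ at position 0: 'l' vs 'c' => not anagrams

0


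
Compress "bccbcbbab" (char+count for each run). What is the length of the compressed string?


Input: bccbcbbab
Runs:
  'b' x 1 => "b1"
  'c' x 2 => "c2"
  'b' x 1 => "b1"
  'c' x 1 => "c1"
  'b' x 2 => "b2"
  'a' x 1 => "a1"
  'b' x 1 => "b1"
Compressed: "b1c2b1c1b2a1b1"
Compressed length: 14

14


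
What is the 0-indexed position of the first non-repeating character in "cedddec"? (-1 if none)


Input: cedddec
Character frequencies:
  'c': 2
  'd': 3
  'e': 2
Scanning left to right for freq == 1:
  Position 0 ('c'): freq=2, skip
  Position 1 ('e'): freq=2, skip
  Position 2 ('d'): freq=3, skip
  Position 3 ('d'): freq=3, skip
  Position 4 ('d'): freq=3, skip
  Position 5 ('e'): freq=2, skip
  Position 6 ('c'): freq=2, skip
  No unique character found => answer = -1

-1


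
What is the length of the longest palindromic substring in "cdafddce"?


Input: "cdafddce"
Checking substrings for palindromes:
  [4:6] "dd" (len 2) => palindrome
Longest palindromic substring: "dd" with length 2

2


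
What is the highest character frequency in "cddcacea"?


Input: cddcacea
Character counts:
  'a': 2
  'c': 3
  'd': 2
  'e': 1
Maximum frequency: 3

3


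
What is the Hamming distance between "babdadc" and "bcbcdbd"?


Comparing "babdadc" and "bcbcdbd" position by position:
  Position 0: 'b' vs 'b' => same
  Position 1: 'a' vs 'c' => differ
  Position 2: 'b' vs 'b' => same
  Position 3: 'd' vs 'c' => differ
  Position 4: 'a' vs 'd' => differ
  Position 5: 'd' vs 'b' => differ
  Position 6: 'c' vs 'd' => differ
Total differences (Hamming distance): 5

5


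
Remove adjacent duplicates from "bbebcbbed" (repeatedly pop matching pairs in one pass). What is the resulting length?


Input: bbebcbbed
Stack-based adjacent duplicate removal:
  Read 'b': push. Stack: b
  Read 'b': matches stack top 'b' => pop. Stack: (empty)
  Read 'e': push. Stack: e
  Read 'b': push. Stack: eb
  Read 'c': push. Stack: ebc
  Read 'b': push. Stack: ebcb
  Read 'b': matches stack top 'b' => pop. Stack: ebc
  Read 'e': push. Stack: ebce
  Read 'd': push. Stack: ebced
Final stack: "ebced" (length 5)

5


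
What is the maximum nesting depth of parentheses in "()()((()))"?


Input: "()()((()))"
Tracking depth:
  Position 0 '(': depth becomes 1
  Position 1 ')': depth becomes 0
  Position 2 '(': depth becomes 1
  Position 3 ')': depth becomes 0
  Position 4 '(': depth becomes 1
  Position 5 '(': depth becomes 2
  Position 6 '(': depth becomes 3
  Position 7 ')': depth becomes 2
  Position 8 ')': depth becomes 1
  Position 9 ')': depth becomes 0
Maximum depth reached: 3

3


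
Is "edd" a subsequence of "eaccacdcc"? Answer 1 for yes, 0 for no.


Check if "edd" is a subsequence of "eaccacdcc"
Greedy scan:
  Position 0 ('e'): matches sub[0] = 'e'
  Position 1 ('a'): no match needed
  Position 2 ('c'): no match needed
  Position 3 ('c'): no match needed
  Position 4 ('a'): no match needed
  Position 5 ('c'): no match needed
  Position 6 ('d'): matches sub[1] = 'd'
  Position 7 ('c'): no match needed
  Position 8 ('c'): no match needed
Only matched 2/3 characters => not a subsequence

0


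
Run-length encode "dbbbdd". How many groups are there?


Input: dbbbdd
Scanning for consecutive runs:
  Group 1: 'd' x 1 (positions 0-0)
  Group 2: 'b' x 3 (positions 1-3)
  Group 3: 'd' x 2 (positions 4-5)
Total groups: 3

3


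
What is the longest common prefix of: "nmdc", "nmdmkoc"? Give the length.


Words: nmdc, nmdmkoc
  Position 0: all 'n' => match
  Position 1: all 'm' => match
  Position 2: all 'd' => match
  Position 3: ('c', 'm') => mismatch, stop
LCP = "nmd" (length 3)

3


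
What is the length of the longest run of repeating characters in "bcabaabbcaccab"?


Input: "bcabaabbcaccab"
Scanning for longest run:
  Position 1 ('c'): new char, reset run to 1
  Position 2 ('a'): new char, reset run to 1
  Position 3 ('b'): new char, reset run to 1
  Position 4 ('a'): new char, reset run to 1
  Position 5 ('a'): continues run of 'a', length=2
  Position 6 ('b'): new char, reset run to 1
  Position 7 ('b'): continues run of 'b', length=2
  Position 8 ('c'): new char, reset run to 1
  Position 9 ('a'): new char, reset run to 1
  Position 10 ('c'): new char, reset run to 1
  Position 11 ('c'): continues run of 'c', length=2
  Position 12 ('a'): new char, reset run to 1
  Position 13 ('b'): new char, reset run to 1
Longest run: 'a' with length 2

2


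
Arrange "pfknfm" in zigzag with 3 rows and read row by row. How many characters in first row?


Zigzag "pfknfm" into 3 rows:
Placing characters:
  'p' => row 0
  'f' => row 1
  'k' => row 2
  'n' => row 1
  'f' => row 0
  'm' => row 1
Rows:
  Row 0: "pf"
  Row 1: "fnm"
  Row 2: "k"
First row length: 2

2


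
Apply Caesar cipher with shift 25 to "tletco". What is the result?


Caesar cipher: shift "tletco" by 25
  't' (pos 19) + 25 = pos 18 = 's'
  'l' (pos 11) + 25 = pos 10 = 'k'
  'e' (pos 4) + 25 = pos 3 = 'd'
  't' (pos 19) + 25 = pos 18 = 's'
  'c' (pos 2) + 25 = pos 1 = 'b'
  'o' (pos 14) + 25 = pos 13 = 'n'
Result: skdsbn

skdsbn


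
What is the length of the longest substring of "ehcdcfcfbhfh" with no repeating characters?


Input: "ehcdcfcfbhfh"
Sliding window (track last position of each char):
  Position 0 ('e'): window [0,0] length 1 -- new best
  Position 1 ('h'): window [0,1] length 2 -- new best
  Position 2 ('c'): window [0,2] length 3 -- new best
  Position 3 ('d'): window [0,3] length 4 -- new best
  Position 4 ('c'): repeat (last at 2), move window start to 3
  Position 4 ('c'): window [3,4] length 2
  Position 5 ('f'): window [3,5] length 3
  Position 6 ('c'): repeat (last at 4), move window start to 5
  Position 6 ('c'): window [5,6] length 2
  Position 7 ('f'): repeat (last at 5), move window start to 6
  Position 7 ('f'): window [6,7] length 2
  Position 8 ('b'): window [6,8] length 3
  Position 9 ('h'): window [6,9] length 4
  Position 10 ('f'): repeat (last at 7), move window start to 8
  Position 10 ('f'): window [8,10] length 3
  Position 11 ('h'): repeat (last at 9), move window start to 10
  Position 11 ('h'): window [10,11] length 2
Longest substring with no repeats: "ehcd" with length 4

4


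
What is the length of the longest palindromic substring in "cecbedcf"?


Input: "cecbedcf"
Checking substrings for palindromes:
  [0:3] "cec" (len 3) => palindrome
Longest palindromic substring: "cec" with length 3

3


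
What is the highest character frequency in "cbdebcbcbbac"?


Input: cbdebcbcbbac
Character counts:
  'a': 1
  'b': 5
  'c': 4
  'd': 1
  'e': 1
Maximum frequency: 5

5


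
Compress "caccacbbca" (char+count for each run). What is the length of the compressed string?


Input: caccacbbca
Runs:
  'c' x 1 => "c1"
  'a' x 1 => "a1"
  'c' x 2 => "c2"
  'a' x 1 => "a1"
  'c' x 1 => "c1"
  'b' x 2 => "b2"
  'c' x 1 => "c1"
  'a' x 1 => "a1"
Compressed: "c1a1c2a1c1b2c1a1"
Compressed length: 16

16


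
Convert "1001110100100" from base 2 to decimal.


Input: "1001110100100" in base 2
Positional expansion:
  Digit '1' (value 1) x 2^12 = 4096
  Digit '0' (value 0) x 2^11 = 0
  Digit '0' (value 0) x 2^10 = 0
  Digit '1' (value 1) x 2^9 = 512
  Digit '1' (value 1) x 2^8 = 256
  Digit '1' (value 1) x 2^7 = 128
  Digit '0' (value 0) x 2^6 = 0
  Digit '1' (value 1) x 2^5 = 32
  Digit '0' (value 0) x 2^4 = 0
  Digit '0' (value 0) x 2^3 = 0
  Digit '1' (value 1) x 2^2 = 4
  Digit '0' (value 0) x 2^1 = 0
  Digit '0' (value 0) x 2^0 = 0
Sum = 5028

5028


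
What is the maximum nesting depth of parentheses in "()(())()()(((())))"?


Input: "()(())()()(((())))"
Tracking depth:
  Position 0 '(': depth becomes 1
  Position 1 ')': depth becomes 0
  Position 2 '(': depth becomes 1
  Position 3 '(': depth becomes 2
  Position 4 ')': depth becomes 1
  Position 5 ')': depth becomes 0
  Position 6 '(': depth becomes 1
  Position 7 ')': depth becomes 0
  Position 8 '(': depth becomes 1
  Position 9 ')': depth becomes 0
  Position 10 '(': depth becomes 1
  Position 11 '(': depth becomes 2
  Position 12 '(': depth becomes 3
  Position 13 '(': depth becomes 4
  Position 14 ')': depth becomes 3
  Position 15 ')': depth becomes 2
  Position 16 ')': depth becomes 1
  Position 17 ')': depth becomes 0
Maximum depth reached: 4

4


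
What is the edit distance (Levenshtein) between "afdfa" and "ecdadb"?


Computing edit distance: "afdfa" -> "ecdadb"
DP table:
           e    c    d    a    d    b
      0    1    2    3    4    5    6
  a   1    1    2    3    3    4    5
  f   2    2    2    3    4    4    5
  d   3    3    3    2    3    4    5
  f   4    4    4    3    3    4    5
  a   5    5    5    4    3    4    5
Edit distance = dp[5][6] = 5

5


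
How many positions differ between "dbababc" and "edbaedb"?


Comparing "dbababc" and "edbaedb" position by position:
  Position 0: 'd' vs 'e' => DIFFER
  Position 1: 'b' vs 'd' => DIFFER
  Position 2: 'a' vs 'b' => DIFFER
  Position 3: 'b' vs 'a' => DIFFER
  Position 4: 'a' vs 'e' => DIFFER
  Position 5: 'b' vs 'd' => DIFFER
  Position 6: 'c' vs 'b' => DIFFER
Positions that differ: 7

7


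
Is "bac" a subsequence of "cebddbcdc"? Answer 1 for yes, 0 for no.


Check if "bac" is a subsequence of "cebddbcdc"
Greedy scan:
  Position 0 ('c'): no match needed
  Position 1 ('e'): no match needed
  Position 2 ('b'): matches sub[0] = 'b'
  Position 3 ('d'): no match needed
  Position 4 ('d'): no match needed
  Position 5 ('b'): no match needed
  Position 6 ('c'): no match needed
  Position 7 ('d'): no match needed
  Position 8 ('c'): no match needed
Only matched 1/3 characters => not a subsequence

0


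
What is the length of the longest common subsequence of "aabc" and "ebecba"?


LCS of "aabc" and "ebecba"
DP table:
           e    b    e    c    b    a
      0    0    0    0    0    0    0
  a   0    0    0    0    0    0    1
  a   0    0    0    0    0    0    1
  b   0    0    1    1    1    1    1
  c   0    0    1    1    2    2    2
LCS length = dp[4][6] = 2

2


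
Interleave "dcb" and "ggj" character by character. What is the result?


Interleaving "dcb" and "ggj":
  Position 0: 'd' from first, 'g' from second => "dg"
  Position 1: 'c' from first, 'g' from second => "cg"
  Position 2: 'b' from first, 'j' from second => "bj"
Result: dgcgbj

dgcgbj


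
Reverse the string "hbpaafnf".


Input: hbpaafnf
Reading characters right to left:
  Position 7: 'f'
  Position 6: 'n'
  Position 5: 'f'
  Position 4: 'a'
  Position 3: 'a'
  Position 2: 'p'
  Position 1: 'b'
  Position 0: 'h'
Reversed: fnfaapbh

fnfaapbh


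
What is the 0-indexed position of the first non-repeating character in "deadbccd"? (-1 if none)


Input: deadbccd
Character frequencies:
  'a': 1
  'b': 1
  'c': 2
  'd': 3
  'e': 1
Scanning left to right for freq == 1:
  Position 0 ('d'): freq=3, skip
  Position 1 ('e'): unique! => answer = 1

1


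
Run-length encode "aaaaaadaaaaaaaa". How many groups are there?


Input: aaaaaadaaaaaaaa
Scanning for consecutive runs:
  Group 1: 'a' x 6 (positions 0-5)
  Group 2: 'd' x 1 (positions 6-6)
  Group 3: 'a' x 8 (positions 7-14)
Total groups: 3

3


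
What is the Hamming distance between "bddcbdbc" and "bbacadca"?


Comparing "bddcbdbc" and "bbacadca" position by position:
  Position 0: 'b' vs 'b' => same
  Position 1: 'd' vs 'b' => differ
  Position 2: 'd' vs 'a' => differ
  Position 3: 'c' vs 'c' => same
  Position 4: 'b' vs 'a' => differ
  Position 5: 'd' vs 'd' => same
  Position 6: 'b' vs 'c' => differ
  Position 7: 'c' vs 'a' => differ
Total differences (Hamming distance): 5

5


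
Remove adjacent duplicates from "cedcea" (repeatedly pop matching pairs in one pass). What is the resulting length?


Input: cedcea
Stack-based adjacent duplicate removal:
  Read 'c': push. Stack: c
  Read 'e': push. Stack: ce
  Read 'd': push. Stack: ced
  Read 'c': push. Stack: cedc
  Read 'e': push. Stack: cedce
  Read 'a': push. Stack: cedcea
Final stack: "cedcea" (length 6)

6


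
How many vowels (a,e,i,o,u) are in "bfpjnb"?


Input: bfpjnb
Checking each character:
  'b' at position 0: consonant
  'f' at position 1: consonant
  'p' at position 2: consonant
  'j' at position 3: consonant
  'n' at position 4: consonant
  'b' at position 5: consonant
Total vowels: 0

0


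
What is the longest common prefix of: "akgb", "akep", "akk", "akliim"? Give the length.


Words: akgb, akep, akk, akliim
  Position 0: all 'a' => match
  Position 1: all 'k' => match
  Position 2: ('g', 'e', 'k', 'l') => mismatch, stop
LCP = "ak" (length 2)

2


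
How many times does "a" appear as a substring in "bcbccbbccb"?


Searching for "a" in "bcbccbbccb"
Scanning each position:
  Position 0: "b" => no
  Position 1: "c" => no
  Position 2: "b" => no
  Position 3: "c" => no
  Position 4: "c" => no
  Position 5: "b" => no
  Position 6: "b" => no
  Position 7: "c" => no
  Position 8: "c" => no
  Position 9: "b" => no
Total occurrences: 0

0


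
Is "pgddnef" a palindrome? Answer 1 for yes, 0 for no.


Input: pgddnef
Reversed: fenddgp
  Compare pos 0 ('p') with pos 6 ('f'): MISMATCH
  Compare pos 1 ('g') with pos 5 ('e'): MISMATCH
  Compare pos 2 ('d') with pos 4 ('n'): MISMATCH
Result: not a palindrome

0


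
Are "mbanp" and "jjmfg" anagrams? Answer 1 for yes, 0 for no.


Strings: "mbanp", "jjmfg"
Sorted first:  abmnp
Sorted second: fgjjm
Differ at position 0: 'a' vs 'f' => not anagrams

0


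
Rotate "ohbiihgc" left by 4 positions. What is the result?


Input: "ohbiihgc", rotate left by 4
First 4 characters: "ohbi"
Remaining characters: "ihgc"
Concatenate remaining + first: "ihgc" + "ohbi" = "ihgcohbi"

ihgcohbi


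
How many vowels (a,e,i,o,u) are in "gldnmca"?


Input: gldnmca
Checking each character:
  'g' at position 0: consonant
  'l' at position 1: consonant
  'd' at position 2: consonant
  'n' at position 3: consonant
  'm' at position 4: consonant
  'c' at position 5: consonant
  'a' at position 6: vowel (running total: 1)
Total vowels: 1

1


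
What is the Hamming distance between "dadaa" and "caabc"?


Comparing "dadaa" and "caabc" position by position:
  Position 0: 'd' vs 'c' => differ
  Position 1: 'a' vs 'a' => same
  Position 2: 'd' vs 'a' => differ
  Position 3: 'a' vs 'b' => differ
  Position 4: 'a' vs 'c' => differ
Total differences (Hamming distance): 4

4


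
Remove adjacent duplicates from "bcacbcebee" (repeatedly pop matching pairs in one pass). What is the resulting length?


Input: bcacbcebee
Stack-based adjacent duplicate removal:
  Read 'b': push. Stack: b
  Read 'c': push. Stack: bc
  Read 'a': push. Stack: bca
  Read 'c': push. Stack: bcac
  Read 'b': push. Stack: bcacb
  Read 'c': push. Stack: bcacbc
  Read 'e': push. Stack: bcacbce
  Read 'b': push. Stack: bcacbceb
  Read 'e': push. Stack: bcacbcebe
  Read 'e': matches stack top 'e' => pop. Stack: bcacbceb
Final stack: "bcacbceb" (length 8)

8


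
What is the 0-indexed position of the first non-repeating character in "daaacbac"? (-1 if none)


Input: daaacbac
Character frequencies:
  'a': 4
  'b': 1
  'c': 2
  'd': 1
Scanning left to right for freq == 1:
  Position 0 ('d'): unique! => answer = 0

0


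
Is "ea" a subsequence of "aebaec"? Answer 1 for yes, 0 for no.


Check if "ea" is a subsequence of "aebaec"
Greedy scan:
  Position 0 ('a'): no match needed
  Position 1 ('e'): matches sub[0] = 'e'
  Position 2 ('b'): no match needed
  Position 3 ('a'): matches sub[1] = 'a'
  Position 4 ('e'): no match needed
  Position 5 ('c'): no match needed
All 2 characters matched => is a subsequence

1


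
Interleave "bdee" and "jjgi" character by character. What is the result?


Interleaving "bdee" and "jjgi":
  Position 0: 'b' from first, 'j' from second => "bj"
  Position 1: 'd' from first, 'j' from second => "dj"
  Position 2: 'e' from first, 'g' from second => "eg"
  Position 3: 'e' from first, 'i' from second => "ei"
Result: bjdjegei

bjdjegei


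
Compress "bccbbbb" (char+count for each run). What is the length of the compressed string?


Input: bccbbbb
Runs:
  'b' x 1 => "b1"
  'c' x 2 => "c2"
  'b' x 4 => "b4"
Compressed: "b1c2b4"
Compressed length: 6

6


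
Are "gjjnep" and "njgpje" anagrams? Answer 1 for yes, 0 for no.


Strings: "gjjnep", "njgpje"
Sorted first:  egjjnp
Sorted second: egjjnp
Sorted forms match => anagrams

1


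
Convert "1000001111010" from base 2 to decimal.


Input: "1000001111010" in base 2
Positional expansion:
  Digit '1' (value 1) x 2^12 = 4096
  Digit '0' (value 0) x 2^11 = 0
  Digit '0' (value 0) x 2^10 = 0
  Digit '0' (value 0) x 2^9 = 0
  Digit '0' (value 0) x 2^8 = 0
  Digit '0' (value 0) x 2^7 = 0
  Digit '1' (value 1) x 2^6 = 64
  Digit '1' (value 1) x 2^5 = 32
  Digit '1' (value 1) x 2^4 = 16
  Digit '1' (value 1) x 2^3 = 8
  Digit '0' (value 0) x 2^2 = 0
  Digit '1' (value 1) x 2^1 = 2
  Digit '0' (value 0) x 2^0 = 0
Sum = 4218

4218


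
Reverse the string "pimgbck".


Input: pimgbck
Reading characters right to left:
  Position 6: 'k'
  Position 5: 'c'
  Position 4: 'b'
  Position 3: 'g'
  Position 2: 'm'
  Position 1: 'i'
  Position 0: 'p'
Reversed: kcbgmip

kcbgmip


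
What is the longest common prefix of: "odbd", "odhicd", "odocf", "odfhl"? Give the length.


Words: odbd, odhicd, odocf, odfhl
  Position 0: all 'o' => match
  Position 1: all 'd' => match
  Position 2: ('b', 'h', 'o', 'f') => mismatch, stop
LCP = "od" (length 2)

2


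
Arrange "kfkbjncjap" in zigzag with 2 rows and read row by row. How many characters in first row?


Zigzag "kfkbjncjap" into 2 rows:
Placing characters:
  'k' => row 0
  'f' => row 1
  'k' => row 0
  'b' => row 1
  'j' => row 0
  'n' => row 1
  'c' => row 0
  'j' => row 1
  'a' => row 0
  'p' => row 1
Rows:
  Row 0: "kkjca"
  Row 1: "fbnjp"
First row length: 5

5


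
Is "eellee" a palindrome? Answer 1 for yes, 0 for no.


Input: eellee
Reversed: eellee
  Compare pos 0 ('e') with pos 5 ('e'): match
  Compare pos 1 ('e') with pos 4 ('e'): match
  Compare pos 2 ('l') with pos 3 ('l'): match
Result: palindrome

1


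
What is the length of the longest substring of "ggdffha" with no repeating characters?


Input: "ggdffha"
Sliding window (track last position of each char):
  Position 0 ('g'): window [0,0] length 1 -- new best
  Position 1 ('g'): repeat (last at 0), move window start to 1
  Position 1 ('g'): window [1,1] length 1
  Position 2 ('d'): window [1,2] length 2 -- new best
  Position 3 ('f'): window [1,3] length 3 -- new best
  Position 4 ('f'): repeat (last at 3), move window start to 4
  Position 4 ('f'): window [4,4] length 1
  Position 5 ('h'): window [4,5] length 2
  Position 6 ('a'): window [4,6] length 3
Longest substring with no repeats: "gdf" with length 3

3


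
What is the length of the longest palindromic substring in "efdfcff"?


Input: "efdfcff"
Checking substrings for palindromes:
  [1:4] "fdf" (len 3) => palindrome
  [3:6] "fcf" (len 3) => palindrome
  [5:7] "ff" (len 2) => palindrome
Longest palindromic substring: "fdf" with length 3

3


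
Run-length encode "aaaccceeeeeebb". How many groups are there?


Input: aaaccceeeeeebb
Scanning for consecutive runs:
  Group 1: 'a' x 3 (positions 0-2)
  Group 2: 'c' x 3 (positions 3-5)
  Group 3: 'e' x 6 (positions 6-11)
  Group 4: 'b' x 2 (positions 12-13)
Total groups: 4

4


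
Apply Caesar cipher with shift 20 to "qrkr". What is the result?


Caesar cipher: shift "qrkr" by 20
  'q' (pos 16) + 20 = pos 10 = 'k'
  'r' (pos 17) + 20 = pos 11 = 'l'
  'k' (pos 10) + 20 = pos 4 = 'e'
  'r' (pos 17) + 20 = pos 11 = 'l'
Result: klel

klel


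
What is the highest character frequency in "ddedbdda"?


Input: ddedbdda
Character counts:
  'a': 1
  'b': 1
  'd': 5
  'e': 1
Maximum frequency: 5

5


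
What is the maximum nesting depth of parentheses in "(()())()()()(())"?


Input: "(()())()()()(())"
Tracking depth:
  Position 0 '(': depth becomes 1
  Position 1 '(': depth becomes 2
  Position 2 ')': depth becomes 1
  Position 3 '(': depth becomes 2
  Position 4 ')': depth becomes 1
  Position 5 ')': depth becomes 0
  Position 6 '(': depth becomes 1
  Position 7 ')': depth becomes 0
  Position 8 '(': depth becomes 1
  Position 9 ')': depth becomes 0
  Position 10 '(': depth becomes 1
  Position 11 ')': depth becomes 0
  Position 12 '(': depth becomes 1
  Position 13 '(': depth becomes 2
  Position 14 ')': depth becomes 1
  Position 15 ')': depth becomes 0
Maximum depth reached: 2

2


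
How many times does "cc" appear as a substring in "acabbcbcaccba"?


Searching for "cc" in "acabbcbcaccba"
Scanning each position:
  Position 0: "ac" => no
  Position 1: "ca" => no
  Position 2: "ab" => no
  Position 3: "bb" => no
  Position 4: "bc" => no
  Position 5: "cb" => no
  Position 6: "bc" => no
  Position 7: "ca" => no
  Position 8: "ac" => no
  Position 9: "cc" => MATCH
  Position 10: "cb" => no
  Position 11: "ba" => no
Total occurrences: 1

1


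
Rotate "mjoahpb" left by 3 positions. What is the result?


Input: "mjoahpb", rotate left by 3
First 3 characters: "mjo"
Remaining characters: "ahpb"
Concatenate remaining + first: "ahpb" + "mjo" = "ahpbmjo"

ahpbmjo


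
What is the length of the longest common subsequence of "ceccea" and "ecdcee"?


LCS of "ceccea" and "ecdcee"
DP table:
           e    c    d    c    e    e
      0    0    0    0    0    0    0
  c   0    0    1    1    1    1    1
  e   0    1    1    1    1    2    2
  c   0    1    2    2    2    2    2
  c   0    1    2    2    3    3    3
  e   0    1    2    2    3    4    4
  a   0    1    2    2    3    4    4
LCS length = dp[6][6] = 4

4


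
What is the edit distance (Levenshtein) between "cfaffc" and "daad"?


Computing edit distance: "cfaffc" -> "daad"
DP table:
           d    a    a    d
      0    1    2    3    4
  c   1    1    2    3    4
  f   2    2    2    3    4
  a   3    3    2    2    3
  f   4    4    3    3    3
  f   5    5    4    4    4
  c   6    6    5    5    5
Edit distance = dp[6][4] = 5

5


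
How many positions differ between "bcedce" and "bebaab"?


Comparing "bcedce" and "bebaab" position by position:
  Position 0: 'b' vs 'b' => same
  Position 1: 'c' vs 'e' => DIFFER
  Position 2: 'e' vs 'b' => DIFFER
  Position 3: 'd' vs 'a' => DIFFER
  Position 4: 'c' vs 'a' => DIFFER
  Position 5: 'e' vs 'b' => DIFFER
Positions that differ: 5

5


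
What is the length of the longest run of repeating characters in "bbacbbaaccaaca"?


Input: "bbacbbaaccaaca"
Scanning for longest run:
  Position 1 ('b'): continues run of 'b', length=2
  Position 2 ('a'): new char, reset run to 1
  Position 3 ('c'): new char, reset run to 1
  Position 4 ('b'): new char, reset run to 1
  Position 5 ('b'): continues run of 'b', length=2
  Position 6 ('a'): new char, reset run to 1
  Position 7 ('a'): continues run of 'a', length=2
  Position 8 ('c'): new char, reset run to 1
  Position 9 ('c'): continues run of 'c', length=2
  Position 10 ('a'): new char, reset run to 1
  Position 11 ('a'): continues run of 'a', length=2
  Position 12 ('c'): new char, reset run to 1
  Position 13 ('a'): new char, reset run to 1
Longest run: 'b' with length 2

2


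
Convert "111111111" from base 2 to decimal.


Input: "111111111" in base 2
Positional expansion:
  Digit '1' (value 1) x 2^8 = 256
  Digit '1' (value 1) x 2^7 = 128
  Digit '1' (value 1) x 2^6 = 64
  Digit '1' (value 1) x 2^5 = 32
  Digit '1' (value 1) x 2^4 = 16
  Digit '1' (value 1) x 2^3 = 8
  Digit '1' (value 1) x 2^2 = 4
  Digit '1' (value 1) x 2^1 = 2
  Digit '1' (value 1) x 2^0 = 1
Sum = 511

511


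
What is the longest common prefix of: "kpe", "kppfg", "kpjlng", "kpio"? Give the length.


Words: kpe, kppfg, kpjlng, kpio
  Position 0: all 'k' => match
  Position 1: all 'p' => match
  Position 2: ('e', 'p', 'j', 'i') => mismatch, stop
LCP = "kp" (length 2)

2


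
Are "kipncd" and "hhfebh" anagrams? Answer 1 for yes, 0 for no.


Strings: "kipncd", "hhfebh"
Sorted first:  cdiknp
Sorted second: befhhh
Differ at position 0: 'c' vs 'b' => not anagrams

0


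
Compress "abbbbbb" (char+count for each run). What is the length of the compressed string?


Input: abbbbbb
Runs:
  'a' x 1 => "a1"
  'b' x 6 => "b6"
Compressed: "a1b6"
Compressed length: 4

4
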